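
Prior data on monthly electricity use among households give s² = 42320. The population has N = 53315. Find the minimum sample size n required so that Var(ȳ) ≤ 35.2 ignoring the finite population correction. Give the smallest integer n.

1203

Without fpc, n₀ = s²/D = 42320/35.2 = 1202.2727.
Rounding up, n = 1203.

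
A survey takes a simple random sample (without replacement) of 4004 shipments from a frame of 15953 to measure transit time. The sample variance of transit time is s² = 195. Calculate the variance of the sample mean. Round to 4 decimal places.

Under SRS without replacement, Var(ȳ) = (1 − f)·s²/n with f = n/N = 4004/15953 = 0.25098728.
Var(ȳ) = (1 − 0.25098728)·195/4004 = 0.74901272·0.048701299 = 0.036477892.

0.0365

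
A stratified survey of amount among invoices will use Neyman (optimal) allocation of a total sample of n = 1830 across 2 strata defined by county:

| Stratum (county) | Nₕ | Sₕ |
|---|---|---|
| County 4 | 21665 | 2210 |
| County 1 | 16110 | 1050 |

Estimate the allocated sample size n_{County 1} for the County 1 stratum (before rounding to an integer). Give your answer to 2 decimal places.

Neyman allocation: nₕ = n·NₕSₕ / Σⱼ NⱼSⱼ.
Σ NⱼSⱼ = 21665·2210 + 16110·1050 = 6.479515 × 10^7.
n_{County 1} = 1830·16110·1050 / (6.479515 × 10^7) = 477.74.

477.74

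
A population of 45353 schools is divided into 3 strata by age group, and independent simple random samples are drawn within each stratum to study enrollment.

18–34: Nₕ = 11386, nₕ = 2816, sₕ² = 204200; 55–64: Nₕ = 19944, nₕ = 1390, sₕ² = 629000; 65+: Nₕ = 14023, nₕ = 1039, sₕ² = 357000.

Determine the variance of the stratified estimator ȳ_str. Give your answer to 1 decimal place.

115.3

Var(ȳ_str) = Σₕ Wₕ²(1 − fₕ)sₕ²/nₕ with Wₕ = Nₕ/N, N = 45353.
18–34: Wₕ = 0.25105285; term = 0.25105285²·(1 − 0.24732127)·204200/2816 = 3.4400365.
55–64: Wₕ = 0.43975040; term = 0.43975040²·(1 − 0.06969515)·629000/1390 = 81.409225.
65+: Wₕ = 0.30919675; term = 0.30919675²·(1 − 0.07409256)·357000/1039 = 30.415157.
Sum = 115.26442.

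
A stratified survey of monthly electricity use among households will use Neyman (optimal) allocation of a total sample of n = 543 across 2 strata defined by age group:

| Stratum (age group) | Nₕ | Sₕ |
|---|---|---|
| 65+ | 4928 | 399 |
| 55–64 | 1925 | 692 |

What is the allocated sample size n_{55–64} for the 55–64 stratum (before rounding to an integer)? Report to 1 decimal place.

Neyman allocation: nₕ = n·NₕSₕ / Σⱼ NⱼSⱼ.
Σ NⱼSⱼ = 4928·399 + 1925·692 = 3.298372 × 10^6.
n_{55–64} = 543·1925·692 / (3.298372 × 10^6) = 219.3.

219.3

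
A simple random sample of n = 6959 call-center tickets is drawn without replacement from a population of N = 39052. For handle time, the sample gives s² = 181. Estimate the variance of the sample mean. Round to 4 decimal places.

0.0214

Under SRS without replacement, Var(ȳ) = (1 − f)·s²/n with f = n/N = 6959/39052 = 0.17819830.
Var(ȳ) = (1 − 0.17819830)·181/6959 = 0.82180170·0.026009484 = 0.021374638.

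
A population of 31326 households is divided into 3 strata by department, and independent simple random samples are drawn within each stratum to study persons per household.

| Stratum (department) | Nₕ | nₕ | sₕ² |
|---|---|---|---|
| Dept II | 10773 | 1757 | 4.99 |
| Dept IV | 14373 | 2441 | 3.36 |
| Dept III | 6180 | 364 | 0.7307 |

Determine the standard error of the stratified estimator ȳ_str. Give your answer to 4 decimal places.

Var(ȳ_str) = Σₕ Wₕ²(1 − fₕ)sₕ²/nₕ with Wₕ = Nₕ/N, N = 31326.
Dept II: Wₕ = 0.34389964; term = 0.34389964²·(1 − 0.16309292)·4.99/1757 = 2.8110558 × 10^-4.
Dept IV: Wₕ = 0.45882015; term = 0.45882015²·(1 − 0.16983232)·3.36/2441 = 2.4055937 × 10^-4.
Dept III: Wₕ = 0.19728021; term = 0.19728021²·(1 − 0.05889968)·0.7307/364 = 7.3525961 × 10^-5.
Sum = 5.9519091 × 10^-4.
SE = √(5.9519091 × 10^-4) = 0.0244.

0.0244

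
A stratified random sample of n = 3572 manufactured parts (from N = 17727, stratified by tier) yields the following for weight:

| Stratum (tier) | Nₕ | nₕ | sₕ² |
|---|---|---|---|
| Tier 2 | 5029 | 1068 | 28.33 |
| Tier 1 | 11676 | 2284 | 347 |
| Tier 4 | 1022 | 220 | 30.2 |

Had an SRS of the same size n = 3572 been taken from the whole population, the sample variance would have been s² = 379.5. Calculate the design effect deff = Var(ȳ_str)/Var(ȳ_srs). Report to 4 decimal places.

Var(ȳ_str) = Σ Wₕ²(1−fₕ)sₕ²/nₕ with Wₕ = Nₕ/17727:
  Tier 2: (5029/17727)²·(1−1068/5029)·28.33/1068 = 0.0016814785
  Tier 1: (11676/17727)²·(1−2284/11676)·347/2284 = 0.053016989
  Tier 4: (1022/17727)²·(1−220/1022)·30.2/220 = 3.5804617 × 10^-4
  → Var(ȳ_str) = 0.055056514.
Var(ȳ_srs) = (1 − 3572/17727)·379.5/3572 = 0.084834979.
deff = 0.055056514 / 0.084834979 = 0.6490.

0.6490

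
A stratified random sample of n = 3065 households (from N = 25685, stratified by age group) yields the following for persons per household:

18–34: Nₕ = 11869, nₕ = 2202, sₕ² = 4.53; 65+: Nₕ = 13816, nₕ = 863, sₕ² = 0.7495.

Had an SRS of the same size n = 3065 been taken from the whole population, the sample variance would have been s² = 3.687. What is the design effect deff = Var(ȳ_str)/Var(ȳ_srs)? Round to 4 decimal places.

Var(ȳ_str) = Σ Wₕ²(1−fₕ)sₕ²/nₕ with Wₕ = Nₕ/25685:
  18–34: (11869/25685)²·(1−2202/11869)·4.53/2202 = 3.577895 × 10^-4
  65+: (13816/25685)²·(1−863/13816)·0.7495/863 = 2.3558867 × 10^-4
  → Var(ȳ_str) = 5.9337817 × 10^-4.
Var(ȳ_srs) = (1 − 3065/25685)·3.687/3065 = 0.0010593896.
deff = (5.9337817 × 10^-4) / 0.0010593896 = 0.5601.

0.5601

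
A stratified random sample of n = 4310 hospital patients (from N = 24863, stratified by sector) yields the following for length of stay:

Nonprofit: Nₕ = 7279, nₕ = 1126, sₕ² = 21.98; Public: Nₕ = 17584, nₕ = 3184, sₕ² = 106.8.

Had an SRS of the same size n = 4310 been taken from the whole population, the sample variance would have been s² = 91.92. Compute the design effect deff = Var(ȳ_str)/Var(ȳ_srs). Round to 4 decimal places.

0.8595

Var(ȳ_str) = Σ Wₕ²(1−fₕ)sₕ²/nₕ with Wₕ = Nₕ/24863:
  Nonprofit: (7279/24863)²·(1−1126/7279)·21.98/1126 = 0.0014142978
  Public: (17584/24863)²·(1−3184/17584)·106.8/3184 = 0.013739512
  → Var(ȳ_str) = 0.01515381.
Var(ȳ_srs) = (1 − 4310/24863)·91.92/4310 = 0.017630086.
deff = 0.01515381 / 0.017630086 = 0.8595.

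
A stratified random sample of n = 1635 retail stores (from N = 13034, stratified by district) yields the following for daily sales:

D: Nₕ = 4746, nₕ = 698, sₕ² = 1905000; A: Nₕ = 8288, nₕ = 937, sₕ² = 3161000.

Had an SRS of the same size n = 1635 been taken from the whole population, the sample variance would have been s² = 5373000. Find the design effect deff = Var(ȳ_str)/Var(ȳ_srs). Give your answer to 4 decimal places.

Var(ȳ_str) = Σ Wₕ²(1−fₕ)sₕ²/nₕ with Wₕ = Nₕ/13034:
  D: (4746/13034)²·(1−698/4746)·1905000/698 = 308.64011
  A: (8288/13034)²·(1−937/8288)·3161000/937 = 1209.8336
  → Var(ȳ_str) = 1518.4737.
Var(ȳ_srs) = (1 − 1635/13034)·5373000/1635 = 2874.009.
deff = 1518.4737 / 2874.009 = 0.5283.

0.5283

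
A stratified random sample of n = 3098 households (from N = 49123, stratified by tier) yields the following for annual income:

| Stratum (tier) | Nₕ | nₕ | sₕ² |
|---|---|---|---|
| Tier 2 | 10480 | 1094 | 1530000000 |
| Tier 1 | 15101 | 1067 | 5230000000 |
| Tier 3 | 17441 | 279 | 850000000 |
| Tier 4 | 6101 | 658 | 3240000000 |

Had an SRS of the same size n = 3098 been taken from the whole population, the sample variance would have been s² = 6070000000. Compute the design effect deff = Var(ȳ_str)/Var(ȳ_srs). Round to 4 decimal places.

0.5083

Var(ȳ_str) = Σ Wₕ²(1−fₕ)sₕ²/nₕ with Wₕ = Nₕ/49123:
  Tier 2: (10480/49123)²·(1−1094/10480)·1530000000/1094 = 57009.362
  Tier 1: (15101/49123)²·(1−1067/15101)·5230000000/1067 = 430481.69
  Tier 3: (17441/49123)²·(1−279/17441)·850000000/279 = 377906.39
  Tier 4: (6101/49123)²·(1−658/6101)·3240000000/658 = 67762.39
  → Var(ȳ_str) = 933159.83.
Var(ȳ_srs) = (1 − 3098/49123)·6070000000/3098 = 1.8357612 × 10^6.
deff = 933159.83 / (1.8357612 × 10^6) = 0.5083.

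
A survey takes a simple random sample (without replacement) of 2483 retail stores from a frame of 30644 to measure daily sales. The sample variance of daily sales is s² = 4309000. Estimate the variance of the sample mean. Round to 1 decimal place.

1594.8

Under SRS without replacement, Var(ȳ) = (1 − f)·s²/n with f = n/N = 2483/30644 = 0.08102728.
Var(ȳ) = (1 − 0.08102728)·4309000/2483 = 0.91897272·1735.4007 = 1594.7859.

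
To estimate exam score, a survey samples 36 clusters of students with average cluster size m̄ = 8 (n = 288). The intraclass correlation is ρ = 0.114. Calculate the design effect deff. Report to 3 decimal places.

1.798

deff = 1 + (8 − 1)·0.114 = 1 + 0.798 = 1.798.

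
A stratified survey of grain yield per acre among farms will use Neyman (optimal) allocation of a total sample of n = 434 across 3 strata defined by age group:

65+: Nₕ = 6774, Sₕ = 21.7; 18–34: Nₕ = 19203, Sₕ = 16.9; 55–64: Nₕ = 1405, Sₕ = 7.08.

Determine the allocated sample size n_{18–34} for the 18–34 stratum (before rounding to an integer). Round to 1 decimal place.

292.5

Neyman allocation: nₕ = n·NₕSₕ / Σⱼ NⱼSⱼ.
Σ NⱼSⱼ = 6774·21.7 + 19203·16.9 + 1405·7.08 = 481473.9.
n_{18–34} = 434·19203·16.9 / 481473.9 = 292.5.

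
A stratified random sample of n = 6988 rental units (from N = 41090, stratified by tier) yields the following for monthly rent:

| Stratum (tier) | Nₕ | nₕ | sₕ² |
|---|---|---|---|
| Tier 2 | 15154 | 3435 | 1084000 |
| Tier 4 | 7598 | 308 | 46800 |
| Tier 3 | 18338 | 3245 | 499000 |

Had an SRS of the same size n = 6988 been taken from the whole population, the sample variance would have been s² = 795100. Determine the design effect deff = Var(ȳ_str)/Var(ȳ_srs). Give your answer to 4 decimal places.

0.6712

Var(ȳ_str) = Σ Wₕ²(1−fₕ)sₕ²/nₕ with Wₕ = Nₕ/41090:
  Tier 2: (15154/41090)²·(1−3435/15154)·1084000/3435 = 33.193121
  Tier 4: (7598/41090)²·(1−308/7598)·46800/308 = 4.9848222
  Tier 3: (18338/41090)²·(1−3245/18338)·499000/3245 = 25.208157
  → Var(ȳ_str) = 63.3861.
Var(ȳ_srs) = (1 − 6988/41090)·795100/6988 = 94.43056.
deff = 63.3861 / 94.43056 = 0.6712.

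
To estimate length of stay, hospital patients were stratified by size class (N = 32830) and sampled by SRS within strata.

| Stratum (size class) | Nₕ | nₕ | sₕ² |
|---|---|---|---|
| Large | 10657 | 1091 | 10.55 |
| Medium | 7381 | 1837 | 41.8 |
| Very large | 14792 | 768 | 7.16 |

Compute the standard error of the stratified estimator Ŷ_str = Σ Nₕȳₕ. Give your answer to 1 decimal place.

1962.4

Var(Ŷ_str) = Σₕ Nₕ²(1 − fₕ)sₕ²/nₕ.
Large: 10657²·(1 − 1091/10657)·10.55/1091 = 985809.62.
Medium: 7381²·(1 − 1837/7381)·41.8/1837 = 931119.78.
Very large: 14792²·(1 − 768/14792)·7.16/768 = 1.9339739 × 10^6.
Sum = 3.8509033 × 10^6.
SE = √(3.8509033 × 10^6) = 1962.4.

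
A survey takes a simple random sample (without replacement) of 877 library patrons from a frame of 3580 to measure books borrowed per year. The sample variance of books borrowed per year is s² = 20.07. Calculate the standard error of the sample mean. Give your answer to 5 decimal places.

0.13145

Under SRS without replacement, Var(ȳ) = (1 − f)·s²/n with f = n/N = 877/3580 = 0.24497207.
Var(ȳ) = (1 − 0.24497207)·20.07/877 = 0.75502793·0.022884835 = 0.017278689.
SE(ȳ) = √(0.017278689) = 0.13145.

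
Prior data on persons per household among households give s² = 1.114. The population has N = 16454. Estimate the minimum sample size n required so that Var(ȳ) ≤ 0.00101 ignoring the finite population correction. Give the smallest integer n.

1103

Without fpc, n₀ = s²/D = 1.114/0.00101 = 1102.9703.
Rounding up, n = 1103.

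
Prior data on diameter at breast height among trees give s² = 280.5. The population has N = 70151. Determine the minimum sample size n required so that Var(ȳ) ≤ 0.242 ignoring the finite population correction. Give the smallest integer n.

Without fpc, n₀ = s²/D = 280.5/0.242 = 1159.0909.
Rounding up, n = 1160.

1160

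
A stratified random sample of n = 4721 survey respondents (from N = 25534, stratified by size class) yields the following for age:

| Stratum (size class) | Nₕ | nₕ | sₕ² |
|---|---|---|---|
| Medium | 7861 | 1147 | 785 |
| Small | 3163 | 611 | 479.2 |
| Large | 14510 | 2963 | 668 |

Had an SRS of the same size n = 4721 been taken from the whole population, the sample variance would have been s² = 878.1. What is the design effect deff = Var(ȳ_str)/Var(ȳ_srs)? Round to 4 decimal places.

Var(ȳ_str) = Σ Wₕ²(1−fₕ)sₕ²/nₕ with Wₕ = Nₕ/25534:
  Medium: (7861/25534)²·(1−1147/7861)·785/1147 = 0.055402283
  Small: (3163/25534)²·(1−611/3163)·479.2/611 = 0.009709967
  Large: (14510/25534)²·(1−2963/14510)·668/2963 = 0.057935356
  → Var(ȳ_str) = 0.12304761.
Var(ȳ_srs) = (1 − 4721/25534)·878.1/4721 = 0.15160929.
deff = 0.12304761 / 0.15160929 = 0.8116.

0.8116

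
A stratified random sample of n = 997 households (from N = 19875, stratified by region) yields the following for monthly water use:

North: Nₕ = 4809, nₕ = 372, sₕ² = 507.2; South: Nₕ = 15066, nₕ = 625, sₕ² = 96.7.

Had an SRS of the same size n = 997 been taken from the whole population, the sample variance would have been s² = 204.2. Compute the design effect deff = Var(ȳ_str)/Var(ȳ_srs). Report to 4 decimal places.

Var(ȳ_str) = Σ Wₕ²(1−fₕ)sₕ²/nₕ with Wₕ = Nₕ/19875:
  North: (4809/19875)²·(1−372/4809)·507.2/372 = 0.073648895
  South: (15066/19875)²·(1−625/15066)·96.7/625 = 0.08521723
  → Var(ȳ_str) = 0.15886613.
Var(ȳ_srs) = (1 − 997/19875)·204.2/997 = 0.19454023.
deff = 0.15886613 / 0.19454023 = 0.8166.

0.8166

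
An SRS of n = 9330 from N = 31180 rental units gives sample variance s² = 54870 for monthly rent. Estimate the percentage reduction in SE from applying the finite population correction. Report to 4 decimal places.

16.2880

f = n/N = 9330/31180 = 0.29923028.
SE_no-fpc = √(s²/n) = 2.4250833; SE_fpc = √((1−f)s²/n) = 2.0300855.
Ratio = √(1−f) = 0.83711990. Reduction = 100·(1 − 0.83711990) = 16.2880%.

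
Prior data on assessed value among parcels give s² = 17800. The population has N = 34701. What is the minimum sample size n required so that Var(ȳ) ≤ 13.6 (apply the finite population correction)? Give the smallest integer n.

1262

Without fpc, n₀ = s²/D = 17800/13.6 = 1308.8235.
With fpc, (1 − n/N)·s²/n ≤ D requires n ≥ n₀/(1 + n₀/N) = 1308.8235/(1 + 1308.8235/34701) = 1261.2526.
Rounding up, n = 1262.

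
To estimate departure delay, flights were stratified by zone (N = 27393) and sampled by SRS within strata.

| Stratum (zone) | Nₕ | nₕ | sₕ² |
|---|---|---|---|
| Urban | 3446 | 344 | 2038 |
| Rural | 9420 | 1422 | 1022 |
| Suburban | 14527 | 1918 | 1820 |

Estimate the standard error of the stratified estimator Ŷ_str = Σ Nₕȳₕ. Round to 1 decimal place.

Var(Ŷ_str) = Σₕ Nₕ²(1 − fₕ)sₕ²/nₕ.
Urban: 3446²·(1 − 344/3446)·2038/344 = 6.3329025 × 10^7.
Rural: 9420²·(1 − 1422/9420)·1022/1422 = 5.4148147 × 10^7.
Suburban: 14527²·(1 − 1918/14527)·1820/1918 = 1.7381184 × 10^8.
Sum = 2.9128901 × 10^8.
SE = √(2.9128901 × 10^8) = 17067.2.

17067.2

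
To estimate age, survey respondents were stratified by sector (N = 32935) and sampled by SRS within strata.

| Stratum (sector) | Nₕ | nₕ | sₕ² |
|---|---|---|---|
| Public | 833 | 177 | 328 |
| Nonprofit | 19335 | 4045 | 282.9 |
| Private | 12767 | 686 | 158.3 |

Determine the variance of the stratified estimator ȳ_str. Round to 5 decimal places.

0.05281

Var(ȳ_str) = Σₕ Wₕ²(1 − fₕ)sₕ²/nₕ with Wₕ = Nₕ/N, N = 32935.
Public: Wₕ = 0.02529224; term = 0.02529224²·(1 − 0.21248499)·328/177 = 9.3354247 × 10^-4.
Nonprofit: Wₕ = 0.58706543; term = 0.58706543²·(1 − 0.20920610)·282.9/4045 = 0.019061222.
Private: Wₕ = 0.38764233; term = 0.38764233²·(1 − 0.05373228)·158.3/686 = 0.032812038.
Sum = 0.052806802.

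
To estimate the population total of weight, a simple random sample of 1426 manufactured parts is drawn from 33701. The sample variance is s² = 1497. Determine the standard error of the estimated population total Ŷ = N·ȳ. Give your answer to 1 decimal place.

33791.4

Var(Ŷ) = N²·Var(ȳ) = N²·(1 − n/N)·s²/n.
f = 1426/33701 = 0.04231328; Var(ȳ) = 0.95768672·1497/1426 = 1.0053696.
Var(Ŷ) = 33701² · 1.0053696 = 1.141856 × 10^9.
SE(Ŷ) = √(1.141856 × 10^9) = 33791.4.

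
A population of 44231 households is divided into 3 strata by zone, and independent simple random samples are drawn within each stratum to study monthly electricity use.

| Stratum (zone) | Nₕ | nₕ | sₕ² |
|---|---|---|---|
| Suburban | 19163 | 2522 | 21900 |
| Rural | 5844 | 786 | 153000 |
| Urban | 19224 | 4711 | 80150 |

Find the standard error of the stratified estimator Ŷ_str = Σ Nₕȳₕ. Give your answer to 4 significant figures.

115200

Var(Ŷ_str) = Σₕ Nₕ²(1 − fₕ)sₕ²/nₕ.
Suburban: 19163²·(1 − 2522/19163)·21900/2522 = 2.7691211 × 10^9.
Rural: 5844²·(1 − 786/5844)·153000/786 = 5.7538418 × 10^9.
Urban: 19224²·(1 − 4711/19224)·80150/4711 = 4.7466955 × 10^9.
Sum = 1.3269658 × 10^10.
SE = √(1.3269658 × 10^10) = 115200.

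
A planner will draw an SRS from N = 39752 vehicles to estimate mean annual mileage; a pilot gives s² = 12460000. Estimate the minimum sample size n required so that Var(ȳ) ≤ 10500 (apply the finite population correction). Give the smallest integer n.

1153

Without fpc, n₀ = s²/D = 12460000/10500 = 1186.6667.
With fpc, (1 − n/N)·s²/n ≤ D requires n ≥ n₀/(1 + n₀/N) = 1186.6667/(1 + 1186.6667/39752) = 1152.2694.
Rounding up, n = 1153.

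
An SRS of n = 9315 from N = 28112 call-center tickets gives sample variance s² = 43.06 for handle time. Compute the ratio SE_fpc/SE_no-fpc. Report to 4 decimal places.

0.8177

f = n/N = 9315/28112 = 0.33135316.
SE_no-fpc = √(s²/n) = 0.067990085; SE_fpc = √((1−f)s²/n) = 0.055596056.
Ratio = √(1−f) = 0.81770829.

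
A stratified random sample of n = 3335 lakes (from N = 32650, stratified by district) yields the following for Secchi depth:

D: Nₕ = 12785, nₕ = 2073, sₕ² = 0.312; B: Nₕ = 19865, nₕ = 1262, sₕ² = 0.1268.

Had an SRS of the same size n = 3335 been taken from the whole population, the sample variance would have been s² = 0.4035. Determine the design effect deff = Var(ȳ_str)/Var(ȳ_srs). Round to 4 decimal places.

0.4986

Var(ȳ_str) = Σ Wₕ²(1−fₕ)sₕ²/nₕ with Wₕ = Nₕ/32650:
  D: (12785/32650)²·(1−2073/12785)·0.312/2073 = 1.9335714 × 10^-5
  B: (19865/32650)²·(1−1262/19865)·0.1268/1262 = 3.4830931 × 10^-5
  → Var(ȳ_str) = 5.4166645 × 10^-5.
Var(ȳ_srs) = (1 − 3335/32650)·0.4035/3335 = 1.0863116 × 10^-4.
deff = (5.4166645 × 10^-5) / (1.0863116 × 10^-4) = 0.4986.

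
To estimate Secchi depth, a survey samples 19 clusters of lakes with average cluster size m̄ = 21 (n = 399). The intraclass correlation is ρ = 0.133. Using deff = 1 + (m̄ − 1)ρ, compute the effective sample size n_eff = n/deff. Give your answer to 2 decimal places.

deff = 1 + (21 − 1)·0.133 = 1 + 2.66 = 3.66.
n_eff = 399 / 3.66 = 109.02.

109.02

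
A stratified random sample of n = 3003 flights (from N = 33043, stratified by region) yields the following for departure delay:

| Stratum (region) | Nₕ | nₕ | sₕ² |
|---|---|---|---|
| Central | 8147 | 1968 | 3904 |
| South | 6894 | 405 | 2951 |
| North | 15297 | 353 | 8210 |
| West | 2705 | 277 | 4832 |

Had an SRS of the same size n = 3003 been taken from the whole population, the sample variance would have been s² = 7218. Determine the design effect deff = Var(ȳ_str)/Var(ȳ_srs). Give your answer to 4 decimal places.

Var(ȳ_str) = Σ Wₕ²(1−fₕ)sₕ²/nₕ with Wₕ = Nₕ/33043:
  Central: (8147/33043)²·(1−1968/8147)·3904/1968 = 0.091462209
  South: (6894/33043)²·(1−405/6894)·2951/405 = 0.29854122
  North: (15297/33043)²·(1−353/15297)·8210/353 = 4.8694806
  West: (2705/33043)²·(1−277/2705)·4832/277 = 0.10493109
  → Var(ȳ_str) = 5.3644151.
Var(ȳ_srs) = (1 − 3003/33043)·7218/3003 = 2.1851538.
deff = 5.3644151 / 2.1851538 = 2.4549.

2.4549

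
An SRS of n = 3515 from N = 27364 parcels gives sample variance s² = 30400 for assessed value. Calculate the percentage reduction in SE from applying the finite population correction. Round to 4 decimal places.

f = n/N = 3515/27364 = 0.12845344.
SE_no-fpc = √(s²/n) = 2.9408585; SE_fpc = √((1−f)s²/n) = 2.7454872.
Ratio = √(1−f) = 0.93356658. Reduction = 100·(1 − 0.93356658) = 6.6433%.

6.6433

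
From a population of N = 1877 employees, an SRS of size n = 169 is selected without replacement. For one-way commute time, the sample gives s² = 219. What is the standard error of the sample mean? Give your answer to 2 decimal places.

1.09

Under SRS without replacement, Var(ȳ) = (1 − f)·s²/n with f = n/N = 169/1877 = 0.09003729.
Var(ȳ) = (1 − 0.09003729)·219/169 = 0.90996271·1.295858 = 1.1791824.
SE(ȳ) = √(1.1791824) = 1.09.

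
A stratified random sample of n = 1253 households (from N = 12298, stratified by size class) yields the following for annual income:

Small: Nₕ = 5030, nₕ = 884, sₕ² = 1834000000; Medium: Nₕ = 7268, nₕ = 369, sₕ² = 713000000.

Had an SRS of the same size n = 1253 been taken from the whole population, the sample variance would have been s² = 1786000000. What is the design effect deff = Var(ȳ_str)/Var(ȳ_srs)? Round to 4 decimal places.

Var(ȳ_str) = Σ Wₕ²(1−fₕ)sₕ²/nₕ with Wₕ = Nₕ/12298:
  Small: (5030/12298)²·(1−884/5030)·1834000000/884 = 286072.01
  Medium: (7268/12298)²·(1−369/7268)·713000000/369 = 640612.27
  → Var(ȳ_str) = 926684.28.
Var(ȳ_srs) = (1 − 1253/12298)·1786000000/1253 = 1.2801522 × 10^6.
deff = 926684.28 / (1.2801522 × 10^6) = 0.7239.

0.7239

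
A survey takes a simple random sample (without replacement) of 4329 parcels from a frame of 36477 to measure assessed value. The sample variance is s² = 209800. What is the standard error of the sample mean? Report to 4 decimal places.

Under SRS without replacement, Var(ȳ) = (1 − f)·s²/n with f = n/N = 4329/36477 = 0.11867752.
Var(ȳ) = (1 − 0.11867752)·209800/4329 = 0.88132248·48.463848 = 42.712279.
SE(ȳ) = √(42.712279) = 6.5355.

6.5355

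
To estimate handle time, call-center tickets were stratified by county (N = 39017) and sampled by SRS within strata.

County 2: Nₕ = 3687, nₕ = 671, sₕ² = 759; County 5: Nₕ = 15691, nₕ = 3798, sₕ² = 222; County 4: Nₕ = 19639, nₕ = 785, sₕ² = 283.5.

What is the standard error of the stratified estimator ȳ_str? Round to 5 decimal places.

Var(ȳ_str) = Σₕ Wₕ²(1 − fₕ)sₕ²/nₕ with Wₕ = Nₕ/N, N = 39017.
County 2: Wₕ = 0.09449727; term = 0.09449727²·(1 − 0.18199078)·759/671 = 0.0082625858.
County 5: Wₕ = 0.40215803; term = 0.40215803²·(1 − 0.24204958)·222/3798 = 0.0071652658.
County 4: Wₕ = 0.50334470; term = 0.50334470²·(1 − 0.03997149)·283.5/785 = 0.087841255.
Sum = 0.10326911.
SE = √(0.10326911) = 0.32136.

0.32136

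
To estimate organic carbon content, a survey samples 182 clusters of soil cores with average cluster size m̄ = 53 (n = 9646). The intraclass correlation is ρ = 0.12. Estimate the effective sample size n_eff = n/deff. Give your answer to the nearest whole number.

1332

deff = 1 + (53 − 1)·0.12 = 1 + 6.24 = 7.24.
n_eff = 9646 / 7.24 = 1332.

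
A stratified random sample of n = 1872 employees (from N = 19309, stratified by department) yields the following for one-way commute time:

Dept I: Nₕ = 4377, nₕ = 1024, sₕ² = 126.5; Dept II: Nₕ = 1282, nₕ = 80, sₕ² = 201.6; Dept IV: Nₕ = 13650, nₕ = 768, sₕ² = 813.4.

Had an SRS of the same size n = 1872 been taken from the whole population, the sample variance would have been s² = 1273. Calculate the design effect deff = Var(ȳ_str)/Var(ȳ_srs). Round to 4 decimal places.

0.8383

Var(ȳ_str) = Σ Wₕ²(1−fₕ)sₕ²/nₕ with Wₕ = Nₕ/19309:
  Dept I: (4377/19309)²·(1−1024/4377)·126.5/1024 = 0.0048627406
  Dept II: (1282/19309)²·(1−80/1282)·201.6/80 = 0.01041534
  Dept IV: (13650/19309)²·(1−768/13650)·813.4/768 = 0.49950441
  → Var(ȳ_str) = 0.51478249.
Var(ȳ_srs) = (1 − 1872/19309)·1273/1872 = 0.61409356.
deff = 0.51478249 / 0.61409356 = 0.8383.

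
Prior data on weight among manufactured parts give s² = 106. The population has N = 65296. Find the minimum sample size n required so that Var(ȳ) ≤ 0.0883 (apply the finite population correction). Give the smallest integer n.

1179

Without fpc, n₀ = s²/D = 106/0.0883 = 1200.4530.
With fpc, (1 − n/N)·s²/n ≤ D requires n ≥ n₀/(1 + n₀/N) = 1200.4530/(1 + 1200.4530/65296) = 1178.7814.
Rounding up, n = 1179.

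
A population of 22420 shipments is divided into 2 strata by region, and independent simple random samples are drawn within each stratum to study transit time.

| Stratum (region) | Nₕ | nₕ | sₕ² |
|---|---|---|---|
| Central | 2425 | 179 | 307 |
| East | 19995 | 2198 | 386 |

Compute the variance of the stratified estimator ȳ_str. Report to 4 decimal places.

0.1429

Var(ȳ_str) = Σₕ Wₕ²(1 − fₕ)sₕ²/nₕ with Wₕ = Nₕ/N, N = 22420.
Central: Wₕ = 0.10816236; term = 0.10816236²·(1 − 0.07381443)·307/179 = 0.018583847.
East: Wₕ = 0.89183764; term = 0.89183764²·(1 − 0.10992748)·386/2198 = 0.12432447.
Sum = 0.14290832.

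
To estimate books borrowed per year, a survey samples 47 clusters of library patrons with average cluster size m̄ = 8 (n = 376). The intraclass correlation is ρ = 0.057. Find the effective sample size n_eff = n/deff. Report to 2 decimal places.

268.76

deff = 1 + (8 − 1)·0.057 = 1 + 0.399 = 1.399.
n_eff = 376 / 1.399 = 268.76.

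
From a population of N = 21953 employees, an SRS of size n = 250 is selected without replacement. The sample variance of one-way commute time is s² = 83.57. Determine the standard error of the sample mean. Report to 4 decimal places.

0.5749

Under SRS without replacement, Var(ȳ) = (1 − f)·s²/n with f = n/N = 250/21953 = 0.01138797.
Var(ȳ) = (1 − 0.01138797)·83.57/250 = 0.98861203·0.33428 = 0.33047323.
SE(ȳ) = √(0.33047323) = 0.5749.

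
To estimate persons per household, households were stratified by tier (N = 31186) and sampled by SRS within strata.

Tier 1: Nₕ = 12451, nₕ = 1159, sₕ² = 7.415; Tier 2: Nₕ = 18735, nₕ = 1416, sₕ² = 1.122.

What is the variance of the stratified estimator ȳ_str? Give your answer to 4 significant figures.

Var(ȳ_str) = Σₕ Wₕ²(1 − fₕ)sₕ²/nₕ with Wₕ = Nₕ/N, N = 31186.
Tier 1: Wₕ = 0.39924966; term = 0.39924966²·(1 − 0.09308489)·7.415/1159 = 9.2487592 × 10^-4.
Tier 2: Wₕ = 0.60075034; term = 0.60075034²·(1 − 0.07558046)·1.122/1416 = 2.6435453 × 10^-4.
Sum = 0.0011892305.

0.001189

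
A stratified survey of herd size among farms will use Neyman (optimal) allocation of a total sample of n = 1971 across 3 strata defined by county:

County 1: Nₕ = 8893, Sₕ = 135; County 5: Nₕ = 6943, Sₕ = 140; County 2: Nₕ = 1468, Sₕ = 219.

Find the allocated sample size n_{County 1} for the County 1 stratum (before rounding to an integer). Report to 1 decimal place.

948.8

Neyman allocation: nₕ = n·NₕSₕ / Σⱼ NⱼSⱼ.
Σ NⱼSⱼ = 8893·135 + 6943·140 + 1468·219 = 2.494067 × 10^6.
n_{County 1} = 1971·8893·135 / (2.494067 × 10^6) = 948.8.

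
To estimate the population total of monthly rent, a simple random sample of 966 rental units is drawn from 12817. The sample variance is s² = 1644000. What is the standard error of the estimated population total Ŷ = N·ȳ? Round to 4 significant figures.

508400

Var(Ŷ) = N²·Var(ȳ) = N²·(1 − n/N)·s²/n.
f = 966/12817 = 0.07536865; Var(ȳ) = 0.92463135·1644000/966 = 1573.5962.
Var(Ŷ) = 12817² · 1573.5962 = 2.5850329 × 10^11.
SE(Ŷ) = √(2.5850329 × 10^11) = 508400.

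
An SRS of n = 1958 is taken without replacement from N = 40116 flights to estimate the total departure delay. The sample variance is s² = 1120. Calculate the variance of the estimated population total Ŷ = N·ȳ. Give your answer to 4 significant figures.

8.756 × 10^8

Var(Ŷ) = N²·Var(ȳ) = N²·(1 − n/N)·s²/n.
f = 1958/40116 = 0.04880846; Var(ȳ) = 0.95119154·1120/1958 = 0.54409322.
Var(Ŷ) = 40116² · 0.54409322 = 8.7560566 × 10^8.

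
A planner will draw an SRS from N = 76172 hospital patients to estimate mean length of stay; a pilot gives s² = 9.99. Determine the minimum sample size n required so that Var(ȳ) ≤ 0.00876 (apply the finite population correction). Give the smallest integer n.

Without fpc, n₀ = s²/D = 9.99/0.00876 = 1140.4110.
With fpc, (1 − n/N)·s²/n ≤ D requires n ≥ n₀/(1 + n₀/N) = 1140.4110/(1 + 1140.4110/76172) = 1123.5892.
Rounding up, n = 1124.

1124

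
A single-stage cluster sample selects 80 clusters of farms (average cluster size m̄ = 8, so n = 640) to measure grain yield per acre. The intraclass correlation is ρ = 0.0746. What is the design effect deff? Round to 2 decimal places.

1.52

deff = 1 + (8 − 1)·0.0746 = 1 + 0.5222 = 1.5222.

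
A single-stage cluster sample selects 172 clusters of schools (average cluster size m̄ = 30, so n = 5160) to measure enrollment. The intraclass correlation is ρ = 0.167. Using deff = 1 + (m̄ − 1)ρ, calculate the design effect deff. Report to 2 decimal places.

deff = 1 + (30 − 1)·0.167 = 1 + 4.843 = 5.843.

5.84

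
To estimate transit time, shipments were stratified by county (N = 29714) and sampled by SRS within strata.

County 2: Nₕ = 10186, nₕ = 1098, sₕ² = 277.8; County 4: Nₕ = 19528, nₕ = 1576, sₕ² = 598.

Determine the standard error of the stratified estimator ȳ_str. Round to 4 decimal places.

Var(ȳ_str) = Σₕ Wₕ²(1 − fₕ)sₕ²/nₕ with Wₕ = Nₕ/N, N = 29714.
County 2: Wₕ = 0.34280137; term = 0.34280137²·(1 − 0.10779501)·277.8/1098 = 0.026526482.
County 4: Wₕ = 0.65719863; term = 0.65719863²·(1 − 0.08070463)·598/1576 = 0.1506584.
Sum = 0.17718488.
SE = √(0.17718488) = 0.4209.

0.4209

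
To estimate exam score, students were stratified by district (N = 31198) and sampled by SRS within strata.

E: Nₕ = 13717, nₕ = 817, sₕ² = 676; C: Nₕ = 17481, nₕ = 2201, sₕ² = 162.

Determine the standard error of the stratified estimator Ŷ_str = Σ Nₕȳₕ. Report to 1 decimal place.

Var(Ŷ_str) = Σₕ Nₕ²(1 − fₕ)sₕ²/nₕ.
E: 13717²·(1 − 817/13717)·676/817 = 1.4641093 × 10^8.
C: 17481²·(1 − 2201/17481)·162/2201 = 1.9660049 × 10^7.
Sum = 1.6607098 × 10^8.
SE = √(1.6607098 × 10^8) = 12886.9.

12886.9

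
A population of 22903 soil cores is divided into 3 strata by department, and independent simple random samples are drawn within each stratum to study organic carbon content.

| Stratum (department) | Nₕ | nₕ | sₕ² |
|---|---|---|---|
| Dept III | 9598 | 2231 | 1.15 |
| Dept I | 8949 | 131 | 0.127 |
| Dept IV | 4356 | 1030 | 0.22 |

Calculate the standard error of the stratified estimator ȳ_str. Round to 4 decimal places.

Var(ȳ_str) = Σₕ Wₕ²(1 − fₕ)sₕ²/nₕ with Wₕ = Nₕ/N, N = 22903.
Dept III: Wₕ = 0.41907174; term = 0.41907174²·(1 − 0.23244426)·1.15/2231 = 6.948402 × 10^-5.
Dept I: Wₕ = 0.39073484; term = 0.39073484²·(1 − 0.01463851)·0.127/131 = 1.4584525 × 10^-4.
Dept IV: Wₕ = 0.19019342; term = 0.19019342²·(1 − 0.23645546)·0.22/1030 = 5.8994405 × 10^-6.
Sum = 2.2122871 × 10^-4.
SE = √(2.2122871 × 10^-4) = 0.0149.

0.0149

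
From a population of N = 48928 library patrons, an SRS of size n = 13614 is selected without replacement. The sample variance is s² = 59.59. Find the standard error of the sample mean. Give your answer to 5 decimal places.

Under SRS without replacement, Var(ȳ) = (1 − f)·s²/n with f = n/N = 13614/48928 = 0.27824559.
Var(ȳ) = (1 − 0.27824559)·59.59/13614 = 0.72175441·0.0043771118 = 0.0031591998.
SE(ȳ) = √(0.0031591998) = 0.05621.

0.05621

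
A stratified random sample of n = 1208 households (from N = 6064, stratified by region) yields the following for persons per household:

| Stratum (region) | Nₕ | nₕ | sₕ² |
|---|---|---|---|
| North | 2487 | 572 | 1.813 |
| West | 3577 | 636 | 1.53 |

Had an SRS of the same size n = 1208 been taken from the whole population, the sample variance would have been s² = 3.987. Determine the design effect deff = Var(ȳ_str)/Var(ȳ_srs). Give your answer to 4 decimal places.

0.4157

Var(ȳ_str) = Σ Wₕ²(1−fₕ)sₕ²/nₕ with Wₕ = Nₕ/6064:
  North: (2487/6064)²·(1−572/2487)·1.813/572 = 4.1051398 × 10^-4
  West: (3577/6064)²·(1−636/3577)·1.53/636 = 6.8822413 × 10^-4
  → Var(ȳ_str) = 0.0010987381.
Var(ȳ_srs) = (1 − 1208/6064)·3.987/1208 = 0.0026430099.
deff = 0.0010987381 / 0.0026430099 = 0.4157.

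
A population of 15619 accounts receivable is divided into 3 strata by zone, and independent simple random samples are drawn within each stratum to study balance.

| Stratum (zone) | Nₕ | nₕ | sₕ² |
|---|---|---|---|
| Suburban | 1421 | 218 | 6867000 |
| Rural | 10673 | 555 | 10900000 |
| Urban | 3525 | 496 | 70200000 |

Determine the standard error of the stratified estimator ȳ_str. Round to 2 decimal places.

Var(ȳ_str) = Σₕ Wₕ²(1 − fₕ)sₕ²/nₕ with Wₕ = Nₕ/N, N = 15619.
Suburban: Wₕ = 0.09097894; term = 0.09097894²·(1 − 0.15341309)·6867000/218 = 220.73124.
Rural: Wₕ = 0.68333440; term = 0.68333440²·(1 − 0.05200037)·10900000/555 = 8693.7721.
Urban: Wₕ = 0.22568666; term = 0.22568666²·(1 − 0.14070922)·70200000/496 = 6194.516.
Sum = 15109.019.
SE = √(15109.019) = 122.92.

122.92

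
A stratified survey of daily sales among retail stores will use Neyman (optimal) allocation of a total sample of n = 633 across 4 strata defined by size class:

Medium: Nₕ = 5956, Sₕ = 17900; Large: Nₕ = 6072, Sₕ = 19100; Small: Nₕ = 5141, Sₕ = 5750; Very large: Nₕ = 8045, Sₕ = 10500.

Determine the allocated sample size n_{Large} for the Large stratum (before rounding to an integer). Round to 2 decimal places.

218.09

Neyman allocation: nₕ = n·NₕSₕ / Σⱼ NⱼSⱼ.
Σ NⱼSⱼ = 5956·17900 + 6072·19100 + 5141·5750 + 8045·10500 = 3.3662085 × 10^8.
n_{Large} = 633·6072·19100 / (3.3662085 × 10^8) = 218.09.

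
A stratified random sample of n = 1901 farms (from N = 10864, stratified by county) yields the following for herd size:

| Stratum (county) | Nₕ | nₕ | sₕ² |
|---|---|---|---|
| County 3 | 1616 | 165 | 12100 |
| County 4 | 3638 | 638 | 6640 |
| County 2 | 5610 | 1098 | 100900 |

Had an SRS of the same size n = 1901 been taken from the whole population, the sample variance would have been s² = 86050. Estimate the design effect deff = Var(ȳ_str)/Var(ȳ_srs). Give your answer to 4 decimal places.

0.5925

Var(ȳ_str) = Σ Wₕ²(1−fₕ)sₕ²/nₕ with Wₕ = Nₕ/10864:
  County 3: (1616/10864)²·(1−165/1616)·12100/165 = 1.4569031
  County 4: (3638/10864)²·(1−638/3638)·6640/638 = 0.96239163
  County 2: (5610/10864)²·(1−1098/5610)·100900/1098 = 19.707942
  → Var(ȳ_str) = 22.127237.
Var(ȳ_srs) = (1 − 1901/10864)·86050/1901 = 37.344994.
deff = 22.127237 / 37.344994 = 0.5925.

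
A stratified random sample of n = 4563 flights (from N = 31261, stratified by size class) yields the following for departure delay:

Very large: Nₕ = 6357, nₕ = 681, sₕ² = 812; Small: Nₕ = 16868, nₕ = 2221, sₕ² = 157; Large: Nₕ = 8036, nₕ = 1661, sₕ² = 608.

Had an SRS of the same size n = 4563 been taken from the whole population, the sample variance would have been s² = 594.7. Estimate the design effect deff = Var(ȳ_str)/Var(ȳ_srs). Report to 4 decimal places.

Var(ȳ_str) = Σ Wₕ²(1−fₕ)sₕ²/nₕ with Wₕ = Nₕ/31261:
  Very large: (6357/31261)²·(1−681/6357)·812/681 = 0.04402484
  Small: (16868/31261)²·(1−2221/16868)·157/2221 = 0.017871361
  Large: (8036/31261)²·(1−1661/8036)·608/1661 = 0.019188823
  → Var(ȳ_str) = 0.081085024.
Var(ȳ_srs) = (1 − 4563/31261)·594.7/4563 = 0.11130722.
deff = 0.081085024 / 0.11130722 = 0.7285.

0.7285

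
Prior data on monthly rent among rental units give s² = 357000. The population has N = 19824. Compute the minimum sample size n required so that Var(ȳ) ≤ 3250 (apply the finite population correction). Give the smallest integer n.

110

Without fpc, n₀ = s²/D = 357000/3250 = 109.8462.
With fpc, (1 − n/N)·s²/n ≤ D requires n ≥ n₀/(1 + n₀/N) = 109.8462/(1 + 109.8462/19824) = 109.2409.
Rounding up, n = 110.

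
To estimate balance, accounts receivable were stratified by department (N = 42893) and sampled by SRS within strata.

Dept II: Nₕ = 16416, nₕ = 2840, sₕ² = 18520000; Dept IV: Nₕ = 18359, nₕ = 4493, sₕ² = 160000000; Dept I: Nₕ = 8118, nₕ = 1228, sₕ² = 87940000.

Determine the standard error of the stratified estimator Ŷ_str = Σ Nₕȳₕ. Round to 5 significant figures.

Var(Ŷ_str) = Σₕ Nₕ²(1 − fₕ)sₕ²/nₕ.
Dept II: 16416²·(1 − 2840/16416)·18520000/2840 = 1.4533219 × 10^12.
Dept IV: 18359²·(1 − 4493/18359)·160000000/4493 = 9.0653334 × 10^12.
Dept I: 8118²·(1 − 1228/8118)·87940000/1228 = 4.0054966 × 10^12.
Sum = 1.4524152 × 10^13.
SE = √(1.4524152 × 10^13) = 3.8111 × 10^6.

3.8111 × 10^6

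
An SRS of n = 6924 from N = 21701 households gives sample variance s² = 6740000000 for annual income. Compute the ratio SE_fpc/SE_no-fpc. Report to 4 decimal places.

f = n/N = 6924/21701 = 0.31906364.
SE_no-fpc = √(s²/n) = 986.62342; SE_fpc = √((1−f)s²/n) = 814.15048.
Ratio = √(1−f) = 0.82518868.

0.8252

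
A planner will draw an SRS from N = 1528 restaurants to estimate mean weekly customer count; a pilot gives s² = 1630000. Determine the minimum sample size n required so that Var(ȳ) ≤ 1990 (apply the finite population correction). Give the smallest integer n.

534

Without fpc, n₀ = s²/D = 1630000/1990 = 819.0955.
With fpc, (1 − n/N)·s²/n ≤ D requires n ≥ n₀/(1 + n₀/N) = 819.0955/(1 + 819.0955/1528) = 533.2454.
Rounding up, n = 534.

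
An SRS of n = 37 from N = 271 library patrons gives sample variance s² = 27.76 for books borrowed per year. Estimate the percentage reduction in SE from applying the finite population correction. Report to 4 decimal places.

f = n/N = 37/271 = 0.13653137.
SE_no-fpc = √(s²/n) = 0.86618143; SE_fpc = √((1−f)s²/n) = 0.80488188.
Ratio = √(1−f) = 0.92923013. Reduction = 100·(1 − 0.92923013) = 7.0770%.

7.0770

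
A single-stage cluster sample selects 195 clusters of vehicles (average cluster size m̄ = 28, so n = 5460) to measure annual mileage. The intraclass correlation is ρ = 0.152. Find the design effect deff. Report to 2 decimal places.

5.10

deff = 1 + (28 − 1)·0.152 = 1 + 4.104 = 5.104.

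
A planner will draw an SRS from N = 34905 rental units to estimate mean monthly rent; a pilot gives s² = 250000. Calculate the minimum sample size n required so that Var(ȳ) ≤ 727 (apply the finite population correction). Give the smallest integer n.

341

Without fpc, n₀ = s²/D = 250000/727 = 343.8790.
With fpc, (1 − n/N)·s²/n ≤ D requires n ≥ n₀/(1 + n₀/N) = 343.8790/(1 + 343.8790/34905) = 340.5242.
Rounding up, n = 341.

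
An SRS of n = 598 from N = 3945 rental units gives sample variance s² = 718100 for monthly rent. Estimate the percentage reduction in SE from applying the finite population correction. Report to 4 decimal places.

7.8905

f = n/N = 598/3945 = 0.15158428.
SE_no-fpc = √(s²/n) = 34.653082; SE_fpc = √((1−f)s²/n) = 31.918776.
Ratio = √(1−f) = 0.92109485. Reduction = 100·(1 − 0.92109485) = 7.8905%.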